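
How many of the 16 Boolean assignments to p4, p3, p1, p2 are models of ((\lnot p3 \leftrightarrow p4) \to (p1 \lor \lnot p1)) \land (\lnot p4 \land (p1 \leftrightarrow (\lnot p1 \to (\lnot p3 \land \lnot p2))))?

7

Initial set: {(((\lnot p3 \leftrightarrow p4) \to (p1 \lor \lnot p1)) \land (\lnot p4 \land (p1 \leftrightarrow (\lnot p1 \to (\lnot p3 \land \lnot p2)))))}.
(((\lnot p3 \leftrightarrow p4) \to (p1 \lor \lnot p1)) \land (\lnot p4 \land (p1 \leftrightarrow (\lnot p1 \to (\lnot p3 \land \lnot p2))))): α-rule — add ((\lnot p3 \leftrightarrow p4) \to (p1 \lor \lnot p1)), (\lnot p4 \land (p1 \leftrightarrow (\lnot p1 \to (\lnot p3 \land \lnot p2)))).
(\lnot p4 \land (p1 \leftrightarrow (\lnot p1 \to (\lnot p3 \land \lnot p2)))): α-rule — add \lnot p4, (p1 \leftrightarrow (\lnot p1 \to (\lnot p3 \land \lnot p2))).
((\lnot p3 \leftrightarrow p4) \to (p1 \lor \lnot p1)): β-rule — branch into \lnot (\lnot p3 \leftrightarrow p4)  //  (p1 \lor \lnot p1).
  branch 1 (add \lnot (\lnot p3 \leftrightarrow p4)):
    (p1 \leftrightarrow (\lnot p1 \to (\lnot p3 \land \lnot p2))): β-rule — branch into p1, (\lnot p1 \to (\lnot p3 \land \lnot p2))  //  \lnot p1, \lnot (\lnot p1 \to (\lnot p3 \land \lnot p2)).
      branch 1.1 (add p1, (\lnot p1 \to (\lnot p3 \land \lnot p2))):
        \lnot (\lnot p3 \leftrightarrow p4): β-rule — branch into \lnot p3, \lnot p4  //  \lnot \lnot p3, p4.
          branch 1.1.1 (add \lnot p3, \lnot p4):
            (\lnot p1 \to (\lnot p3 \land \lnot p2)): β-rule — branch into \lnot \lnot p1  //  (\lnot p3 \land \lnot p2).
              branch 1.1.1.1 (add \lnot \lnot p1):
                ○ open, literals {p1=T, p3=F, p4=F}.
              branch 1.1.1.2 (add (\lnot p3 \land \lnot p2)):
                (\lnot p3 \land \lnot p2): α-rule — add \lnot p3, \lnot p2.
                ○ open, literals {p1=T, p2=F, p3=F, p4=F}.
          branch 1.1.2 (add \lnot \lnot p3, p4):
            × closes — contains both p4 and \lnot p4.
      branch 1.2 (add \lnot p1, \lnot (\lnot p1 \to (\lnot p3 \land \lnot p2))):
        \lnot (\lnot p1 \to (\lnot p3 \land \lnot p2)): α-rule — add \lnot p1, \lnot (\lnot p3 \land \lnot p2).
        \lnot (\lnot p3 \leftrightarrow p4): β-rule — branch into \lnot p3, \lnot p4  //  \lnot \lnot p3, p4.
          branch 1.2.1 (add \lnot p3, \lnot p4):
            \lnot (\lnot p3 \land \lnot p2): β-rule — branch into \lnot \lnot p3  //  \lnot \lnot p2.
              branch 1.2.1.1 (add \lnot \lnot p3):
                × closes — contains both p3 and \lnot p3.
              branch 1.2.1.2 (add \lnot \lnot p2):
                ○ open, literals {p1=F, p2=T, p3=F, p4=F}.
          branch 1.2.2 (add \lnot \lnot p3, p4):
            × closes — contains both p4 and \lnot p4.
  branch 2 (add (p1 \lor \lnot p1)):
    (p1 \leftrightarrow (\lnot p1 \to (\lnot p3 \land \lnot p2))): β-rule — branch into p1, (\lnot p1 \to (\lnot p3 \land \lnot p2))  //  \lnot p1, \lnot (\lnot p1 \to (\lnot p3 \land \lnot p2)).
      branch 2.1 (add p1, (\lnot p1 \to (\lnot p3 \land \lnot p2))):
        (p1 \lor \lnot p1): β-rule — branch into p1  //  \lnot p1.
          branch 2.1.1 (add p1):
            (\lnot p1 \to (\lnot p3 \land \lnot p2)): β-rule — branch into \lnot \lnot p1  //  (\lnot p3 \land \lnot p2).
              branch 2.1.1.1 (add \lnot \lnot p1):
                ○ open, literals {p1=T, p4=F}.
              branch 2.1.1.2 (add (\lnot p3 \land \lnot p2)):
                (\lnot p3 \land \lnot p2): α-rule — add \lnot p3, \lnot p2.
                ○ open, literals {p1=T, p2=F, p3=F, p4=F}.
          branch 2.1.2 (add \lnot p1):
            × closes — contains both p1 and \lnot p1.
      branch 2.2 (add \lnot p1, \lnot (\lnot p1 \to (\lnot p3 \land \lnot p2))):
        \lnot (\lnot p1 \to (\lnot p3 \land \lnot p2)): α-rule — add \lnot p1, \lnot (\lnot p3 \land \lnot p2).
        (p1 \lor \lnot p1): β-rule — branch into p1  //  \lnot p1.
          branch 2.2.1 (add p1):
            × closes — contains both p1 and \lnot p1.
          branch 2.2.2 (add \lnot p1):
            \lnot (\lnot p3 \land \lnot p2): β-rule — branch into \lnot \lnot p3  //  \lnot \lnot p2.
              branch 2.2.2.1 (add \lnot \lnot p3):
                ○ open, literals {p1=F, p3=T, p4=F}.
              branch 2.2.2.2 (add \lnot \lnot p2):
                ○ open, literals {p1=F, p2=T, p4=F}.
5 branches closed, 7 open.
Each open branch fixes some atoms; the unmentioned ones are free. Counting distinct full assignments: branch {p1=T, p3=F, p4=F} (p2) contributes 2 new; branch {p1=T, p2=F, p3=F, p4=F} (none free) contributes 0 new; branch {p1=F, p2=T, p3=F, p4=F} (none free) contributes 1 new; branch {p1=T, p4=F} (p3, p2) contributes 2 new; branch {p1=T, p2=F, p3=F, p4=F} (none free) contributes 0 new; branch {p1=F, p3=T, p4=F} (p2) contributes 2 new; branch {p1=F, p2=T, p4=F} (p3) contributes 0 new. Total: 7.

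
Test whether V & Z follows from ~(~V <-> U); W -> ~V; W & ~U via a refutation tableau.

No

Initial set: {~(~V <-> U); (W -> ~V); (W & ~U); ~(V & Z)}.
(W & ~U): α-rule — add W, ~U.
~(~V <-> U): β-rule — branch into ~V, ~U  //  ~~V, U.
  branch 1 (add ~V, ~U):
    (W -> ~V): β-rule — branch into ~W  //  ~V.
      branch 1.1 (add ~W):
        × closes — contains both W and ~W.
      branch 1.2 (add ~V):
        ~(V & Z): β-rule — branch into ~V  //  ~Z.
          branch 1.2.1 (add ~V):
            ○ open, literals {U=0, V=0, W=1}.
          branch 1.2.2 (add ~Z):
            ○ open, literals {U=0, V=0, W=1, Z=0}.
  branch 2 (add ~~V, U):
    × closes — contains both U and ~U.
2 branches closed, 2 open.
An open branch gives a countermodel: U=0, V=0, W=1 (unmentioned atoms arbitrary); the premises hold there but the conclusion fails.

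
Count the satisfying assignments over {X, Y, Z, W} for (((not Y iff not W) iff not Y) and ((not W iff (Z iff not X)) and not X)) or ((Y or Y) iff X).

9

Initial set: {((((not Y iff not W) iff not Y) and ((not W iff (Z iff not X)) and not X)) or ((Y or Y) iff X))}.
((((not Y iff not W) iff not Y) and ((not W iff (Z iff not X)) and not X)) or ((Y or Y) iff X)): β-rule — branch into (((not Y iff not W) iff not Y) and ((not W iff (Z iff not X)) and not X))  //  ((Y or Y) iff X).
  branch 1 (add (((not Y iff not W) iff not Y) and ((not W iff (Z iff not X)) and not X))):
    (((not Y iff not W) iff not Y) and ((not W iff (Z iff not X)) and not X)): α-rule — add ((not Y iff not W) iff not Y), ((not W iff (Z iff not X)) and not X).
    ((not W iff (Z iff not X)) and not X): α-rule — add (not W iff (Z iff not X)), not X.
    ((not Y iff not W) iff not Y): β-rule — branch into (not Y iff not W), not Y  //  not (not Y iff not W), not not Y.
      branch 1.1 (add (not Y iff not W), not Y):
        (not W iff (Z iff not X)): β-rule — branch into not W, (Z iff not X)  //  not not W, not (Z iff not X).
          branch 1.1.1 (add not W, (Z iff not X)):
            (not Y iff not W): β-rule — branch into not Y, not W  //  not not Y, not not W.
              branch 1.1.1.1 (add not Y, not W):
                (Z iff not X): β-rule — branch into Z, not X  //  not Z, not not X.
                  branch 1.1.1.1.1 (add Z, not X):
                    ○ open, literals {W=F, X=F, Y=F, Z=T}.
                  branch 1.1.1.1.2 (add not Z, not not X):
                    × closes — contains both X and not X.
              branch 1.1.1.2 (add not not Y, not not W):
                × closes — contains both Y and not Y.
          branch 1.1.2 (add not not W, not (Z iff not X)):
            (not Y iff not W): β-rule — branch into not Y, not W  //  not not Y, not not W.
              branch 1.1.2.1 (add not Y, not W):
                × closes — contains both W and not W.
              branch 1.1.2.2 (add not not Y, not not W):
                × closes — contains both Y and not Y.
      branch 1.2 (add not (not Y iff not W), not not Y):
        (not W iff (Z iff not X)): β-rule — branch into not W, (Z iff not X)  //  not not W, not (Z iff not X).
          branch 1.2.1 (add not W, (Z iff not X)):
            not (not Y iff not W): β-rule — branch into not Y, not not W  //  not not Y, not W.
              branch 1.2.1.1 (add not Y, not not W):
                × closes — contains both Y and not Y.
              branch 1.2.1.2 (add not not Y, not W):
                (Z iff not X): β-rule — branch into Z, not X  //  not Z, not not X.
                  branch 1.2.1.2.1 (add Z, not X):
                    ○ open, literals {W=F, X=F, Y=T, Z=T}.
                  branch 1.2.1.2.2 (add not Z, not not X):
                    × closes — contains both X and not X.
          branch 1.2.2 (add not not W, not (Z iff not X)):
            not (not Y iff not W): β-rule — branch into not Y, not not W  //  not not Y, not W.
              branch 1.2.2.1 (add not Y, not not W):
                × closes — contains both Y and not Y.
              branch 1.2.2.2 (add not not Y, not W):
                × closes — contains both W and not W.
  branch 2 (add ((Y or Y) iff X)):
    ((Y or Y) iff X): β-rule — branch into (Y or Y), X  //  not (Y or Y), not X.
      branch 2.1 (add (Y or Y), X):
        (Y or Y): β-rule — branch into Y  //  Y.
          branch 2.1.1 (add Y):
            ○ open, literals {X=T, Y=T}.
          branch 2.1.2 (add Y):
            ○ open, literals {X=T, Y=T}.
      branch 2.2 (add not (Y or Y), not X):
        not (Y or Y): α-rule — add not Y, not Y.
        ○ open, literals {X=F, Y=F}.
8 branches closed, 5 open.
Each open branch fixes some atoms; the unmentioned ones are free. Counting distinct full assignments: branch {W=F, X=F, Y=F, Z=T} (none free) contributes 1 new; branch {W=F, X=F, Y=T, Z=T} (none free) contributes 1 new; branch {X=T, Y=T} (Z, W) contributes 4 new; branch {X=T, Y=T} (Z, W) contributes 0 new; branch {X=F, Y=F} (Z, W) contributes 3 new. Total: 9.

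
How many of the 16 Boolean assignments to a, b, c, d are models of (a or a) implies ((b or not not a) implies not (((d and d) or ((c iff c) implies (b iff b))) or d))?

Initial set: {T ((a or a) implies ((b or not not a) implies not (((d and d) or ((c iff c) implies (b iff b))) or d)))}.
T ((a or a) implies ((b or not not a) implies not (((d and d) or ((c iff c) implies (b iff b))) or d))): β-rule — branch into F (a or a)  //  T ((b or not not a) implies not (((d and d) or ((c iff c) implies (b iff b))) or d)).
  branch 1 (add F (a or a)):
    F (a or a): α-rule — add F a, F a.
    ○ open, literals {a=F}.
  branch 2 (add T ((b or not not a) implies not (((d and d) or ((c iff c) implies (b iff b))) or d))):
    T ((b or not not a) implies not (((d and d) or ((c iff c) implies (b iff b))) or d)): β-rule — branch into F (b or not not a)  //  T not (((d and d) or ((c iff c) implies (b iff b))) or d).
      branch 2.1 (add F (b or not not a)):
        F (b or not not a): α-rule — add F b, F not not a.
        F not not a: drop double negation, giving F a.
        ○ open, literals {a=F, b=F}.
      branch 2.2 (add T not (((d and d) or ((c iff c) implies (b iff b))) or d)):
        T not (((d and d) or ((c iff c) implies (b iff b))) or d): α-rule — add F ((d and d) or ((c iff c) implies (b iff b))), F d.
        F ((d and d) or ((c iff c) implies (b iff b))): α-rule — add F (d and d), F ((c iff c) implies (b iff b)).
        F ((c iff c) implies (b iff b)): α-rule — add T (c iff c), F (b iff b).
        F (d and d): β-rule — branch into F d  //  F d.
          branch 2.2.1 (add F d):
            T (c iff c): β-rule — branch into T c, T c  //  F c, F c.
              branch 2.2.1.1 (add T c, T c):
                F (b iff b): β-rule — branch into T b, F b  //  F b, T b.
                  branch 2.2.1.1.1 (add T b, F b):
                    × closes — contains both b and not b.
                  branch 2.2.1.1.2 (add F b, T b):
                    × closes — contains both b and not b.
              branch 2.2.1.2 (add F c, F c):
                F (b iff b): β-rule — branch into T b, F b  //  F b, T b.
                  branch 2.2.1.2.1 (add T b, F b):
                    × closes — contains both b and not b.
                  branch 2.2.1.2.2 (add F b, T b):
                    × closes — contains both b and not b.
          branch 2.2.2 (add F d):
            T (c iff c): β-rule — branch into T c, T c  //  F c, F c.
              branch 2.2.2.1 (add T c, T c):
                F (b iff b): β-rule — branch into T b, F b  //  F b, T b.
                  branch 2.2.2.1.1 (add T b, F b):
                    × closes — contains both b and not b.
                  branch 2.2.2.1.2 (add F b, T b):
                    × closes — contains both b and not b.
              branch 2.2.2.2 (add F c, F c):
                F (b iff b): β-rule — branch into T b, F b  //  F b, T b.
                  branch 2.2.2.2.1 (add T b, F b):
                    × closes — contains both b and not b.
                  branch 2.2.2.2.2 (add F b, T b):
                    × closes — contains both b and not b.
8 branches closed, 2 open.
Each open branch fixes some atoms; the unmentioned ones are free. Counting distinct full assignments: branch {a=F} (b, c, d) contributes 8 new; branch {a=F, b=F} (c, d) contributes 0 new. Total: 8.

8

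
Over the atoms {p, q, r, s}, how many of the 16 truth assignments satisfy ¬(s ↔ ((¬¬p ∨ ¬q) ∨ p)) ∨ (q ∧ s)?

10

Initial set: {(¬(s ↔ ((¬¬p ∨ ¬q) ∨ p)) ∨ (q ∧ s))}.
(¬(s ↔ ((¬¬p ∨ ¬q) ∨ p)) ∨ (q ∧ s)): β-rule — branch into ¬(s ↔ ((¬¬p ∨ ¬q) ∨ p))  //  (q ∧ s).
  branch 1 (add ¬(s ↔ ((¬¬p ∨ ¬q) ∨ p))):
    ¬(s ↔ ((¬¬p ∨ ¬q) ∨ p)): β-rule — branch into s, ¬((¬¬p ∨ ¬q) ∨ p)  //  ¬s, ((¬¬p ∨ ¬q) ∨ p).
      branch 1.1 (add s, ¬((¬¬p ∨ ¬q) ∨ p)):
        ¬((¬¬p ∨ ¬q) ∨ p): α-rule — add ¬(¬¬p ∨ ¬q), ¬p.
        ¬(¬¬p ∨ ¬q): α-rule — add ¬¬¬p, ¬¬q.
        ¬¬¬p: drop double negation, giving ¬p.
        ○ open, literals {p=false, q=true, s=true}.
      branch 1.2 (add ¬s, ((¬¬p ∨ ¬q) ∨ p)):
        ((¬¬p ∨ ¬q) ∨ p): β-rule — branch into (¬¬p ∨ ¬q)  //  p.
          branch 1.2.1 (add (¬¬p ∨ ¬q)):
            (¬¬p ∨ ¬q): β-rule — branch into ¬¬p  //  ¬q.
              branch 1.2.1.1 (add ¬¬p):
                ¬¬p: drop double negation, giving p.
                ○ open, literals {p=true, s=false}.
              branch 1.2.1.2 (add ¬q):
                ○ open, literals {q=false, s=false}.
          branch 1.2.2 (add p):
            ○ open, literals {p=true, s=false}.
  branch 2 (add (q ∧ s)):
    (q ∧ s): α-rule — add q, s.
    ○ open, literals {q=true, s=true}.
0 branches closed, 5 open.
Each open branch fixes some atoms; the unmentioned ones are free. Counting distinct full assignments: branch {p=false, q=true, s=true} (r) contributes 2 new; branch {p=true, s=false} (q, r) contributes 4 new; branch {q=false, s=false} (p, r) contributes 2 new; branch {p=true, s=false} (q, r) contributes 0 new; branch {q=true, s=true} (p, r) contributes 2 new. Total: 10.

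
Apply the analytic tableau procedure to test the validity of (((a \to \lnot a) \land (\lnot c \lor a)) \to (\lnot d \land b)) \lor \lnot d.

Assume the negation and expand:
Initial set: {F ((((a \to \lnot a) \land (\lnot c \lor a)) \to (\lnot d \land b)) \lor \lnot d)}.
F ((((a \to \lnot a) \land (\lnot c \lor a)) \to (\lnot d \land b)) \lor \lnot d): α-rule — add F (((a \to \lnot a) \land (\lnot c \lor a)) \to (\lnot d \land b)), F \lnot d.
F (((a \to \lnot a) \land (\lnot c \lor a)) \to (\lnot d \land b)): α-rule — add T ((a \to \lnot a) \land (\lnot c \lor a)), F (\lnot d \land b).
T ((a \to \lnot a) \land (\lnot c \lor a)): α-rule — add T (a \to \lnot a), T (\lnot c \lor a).
F (\lnot d \land b): β-rule — branch into F \lnot d  //  F b.
  branch 1 (add F \lnot d):
    T (a \to \lnot a): β-rule — branch into F a  //  T \lnot a.
      branch 1.1 (add F a):
        T (\lnot c \lor a): β-rule — branch into T \lnot c  //  T a.
          branch 1.1.1 (add T \lnot c):
            ○ open, literals {a=0, c=0, d=1}.
          branch 1.1.2 (add T a):
            × closes — contains both a and \lnot a.
      branch 1.2 (add T \lnot a):
        T (\lnot c \lor a): β-rule — branch into T \lnot c  //  T a.
          branch 1.2.1 (add T \lnot c):
            ○ open, literals {a=0, c=0, d=1}.
          branch 1.2.2 (add T a):
            × closes — contains both a and \lnot a.
  branch 2 (add F b):
    T (a \to \lnot a): β-rule — branch into F a  //  T \lnot a.
      branch 2.1 (add F a):
        T (\lnot c \lor a): β-rule — branch into T \lnot c  //  T a.
          branch 2.1.1 (add T \lnot c):
            ○ open, literals {a=0, b=0, c=0, d=1}.
          branch 2.1.2 (add T a):
            × closes — contains both a and \lnot a.
      branch 2.2 (add T \lnot a):
        T (\lnot c \lor a): β-rule — branch into T \lnot c  //  T a.
          branch 2.2.1 (add T \lnot c):
            ○ open, literals {a=0, b=0, c=0, d=1}.
          branch 2.2.2 (add T a):
            × closes — contains both a and \lnot a.
4 branches closed, 4 open.
An open branch gives a countermodel: a=0, c=0, d=1 (unmentioned atoms arbitrary); under it the original formula is false.

Not valid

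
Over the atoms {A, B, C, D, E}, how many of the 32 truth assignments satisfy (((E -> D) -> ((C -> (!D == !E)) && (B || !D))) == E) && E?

12

Initial set: {((((E -> D) -> ((C -> (!D == !E)) && (B || !D))) == E) && E)}.
((((E -> D) -> ((C -> (!D == !E)) && (B || !D))) == E) && E): α-rule — add (((E -> D) -> ((C -> (!D == !E)) && (B || !D))) == E), E.
(((E -> D) -> ((C -> (!D == !E)) && (B || !D))) == E): β-rule — branch into ((E -> D) -> ((C -> (!D == !E)) && (B || !D))), E  //  !((E -> D) -> ((C -> (!D == !E)) && (B || !D))), !E.
  branch 1 (add ((E -> D) -> ((C -> (!D == !E)) && (B || !D))), E):
    ((E -> D) -> ((C -> (!D == !E)) && (B || !D))): β-rule — branch into !(E -> D)  //  ((C -> (!D == !E)) && (B || !D)).
      branch 1.1 (add !(E -> D)):
        !(E -> D): α-rule — add E, !D.
        ○ open, literals {D=0, E=1}.
      branch 1.2 (add ((C -> (!D == !E)) && (B || !D))):
        ((C -> (!D == !E)) && (B || !D)): α-rule — add (C -> (!D == !E)), (B || !D).
        (C -> (!D == !E)): β-rule — branch into !C  //  (!D == !E).
          branch 1.2.1 (add !C):
            (B || !D): β-rule — branch into B  //  !D.
              branch 1.2.1.1 (add B):
                ○ open, literals {B=1, C=0, E=1}.
              branch 1.2.1.2 (add !D):
                ○ open, literals {C=0, D=0, E=1}.
          branch 1.2.2 (add (!D == !E)):
            (B || !D): β-rule — branch into B  //  !D.
              branch 1.2.2.1 (add B):
                (!D == !E): β-rule — branch into !D, !E  //  !!D, !!E.
                  branch 1.2.2.1.1 (add !D, !E):
                    × closes — contains both E and !E.
                  branch 1.2.2.1.2 (add !!D, !!E):
                    ○ open, literals {B=1, D=1, E=1}.
              branch 1.2.2.2 (add !D):
                (!D == !E): β-rule — branch into !D, !E  //  !!D, !!E.
                  branch 1.2.2.2.1 (add !D, !E):
                    × closes — contains both E and !E.
                  branch 1.2.2.2.2 (add !!D, !!E):
                    × closes — contains both D and !D.
  branch 2 (add !((E -> D) -> ((C -> (!D == !E)) && (B || !D))), !E):
    × closes — contains both E and !E.
4 branches closed, 4 open.
Each open branch fixes some atoms; the unmentioned ones are free. Counting distinct full assignments: branch {D=0, E=1} (A, B, C) contributes 8 new; branch {B=1, C=0, E=1} (A, D) contributes 2 new; branch {C=0, D=0, E=1} (A, B) contributes 0 new; branch {B=1, D=1, E=1} (A, C) contributes 2 new. Total: 12.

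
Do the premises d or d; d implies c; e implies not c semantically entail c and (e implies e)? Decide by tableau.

Initial set: {(d or d); (d implies c); (e implies not c); not (c and (e implies e))}.
(d or d): β-rule — branch into d  //  d.
  branch 1 (add d):
    (d implies c): β-rule — branch into not d  //  c.
      branch 1.1 (add not d):
        × closes — contains both d and not d.
      branch 1.2 (add c):
        (e implies not c): β-rule — branch into not e  //  not c.
          branch 1.2.1 (add not e):
            not (c and (e implies e)): β-rule — branch into not c  //  not (e implies e).
              branch 1.2.1.1 (add not c):
                × closes — contains both c and not c.
              branch 1.2.1.2 (add not (e implies e)):
                not (e implies e): α-rule — add e, not e.
                × closes — contains both e and not e.
          branch 1.2.2 (add not c):
            × closes — contains both c and not c.
  branch 2 (add d):
    (d implies c): β-rule — branch into not d  //  c.
      branch 2.1 (add not d):
        × closes — contains both d and not d.
      branch 2.2 (add c):
        (e implies not c): β-rule — branch into not e  //  not c.
          branch 2.2.1 (add not e):
            not (c and (e implies e)): β-rule — branch into not c  //  not (e implies e).
              branch 2.2.1.1 (add not c):
                × closes — contains both c and not c.
              branch 2.2.1.2 (add not (e implies e)):
                not (e implies e): α-rule — add e, not e.
                × closes — contains both e and not e.
          branch 2.2.2 (add not c):
            × closes — contains both c and not c.
All 8 branches close.
Every branch closed, so the premises entail the conclusion.

Yes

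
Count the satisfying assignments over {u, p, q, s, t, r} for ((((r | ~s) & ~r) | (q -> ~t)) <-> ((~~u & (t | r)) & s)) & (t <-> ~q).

6

Initial set: {(((((r | ~s) & ~r) | (q -> ~t)) <-> ((~~u & (t | r)) & s)) & (t <-> ~q))}.
(((((r | ~s) & ~r) | (q -> ~t)) <-> ((~~u & (t | r)) & s)) & (t <-> ~q)): α-rule — add ((((r | ~s) & ~r) | (q -> ~t)) <-> ((~~u & (t | r)) & s)), (t <-> ~q).
((((r | ~s) & ~r) | (q -> ~t)) <-> ((~~u & (t | r)) & s)): β-rule — branch into (((r | ~s) & ~r) | (q -> ~t)), ((~~u & (t | r)) & s)  //  ~(((r | ~s) & ~r) | (q -> ~t)), ~((~~u & (t | r)) & s).
  branch 1 (add (((r | ~s) & ~r) | (q -> ~t)), ((~~u & (t | r)) & s)):
    ((~~u & (t | r)) & s): α-rule — add (~~u & (t | r)), s.
    (~~u & (t | r)): α-rule — add ~~u, (t | r).
    ~~u: drop double negation, giving u.
    (t <-> ~q): β-rule — branch into t, ~q  //  ~t, ~~q.
      branch 1.1 (add t, ~q):
        (((r | ~s) & ~r) | (q -> ~t)): β-rule — branch into ((r | ~s) & ~r)  //  (q -> ~t).
          branch 1.1.1 (add ((r | ~s) & ~r)):
            ((r | ~s) & ~r): α-rule — add (r | ~s), ~r.
            (t | r): β-rule — branch into t  //  r.
              branch 1.1.1.1 (add t):
                (r | ~s): β-rule — branch into r  //  ~s.
                  branch 1.1.1.1.1 (add r):
                    × closes — contains both r and ~r.
                  branch 1.1.1.1.2 (add ~s):
                    × closes — contains both s and ~s.
              branch 1.1.1.2 (add r):
                × closes — contains both r and ~r.
          branch 1.1.2 (add (q -> ~t)):
            (t | r): β-rule — branch into t  //  r.
              branch 1.1.2.1 (add t):
                (q -> ~t): β-rule — branch into ~q  //  ~t.
                  branch 1.1.2.1.1 (add ~q):
                    ○ open, literals {q=0, s=1, t=1, u=1}.
                  branch 1.1.2.1.2 (add ~t):
                    × closes — contains both t and ~t.
              branch 1.1.2.2 (add r):
                (q -> ~t): β-rule — branch into ~q  //  ~t.
                  branch 1.1.2.2.1 (add ~q):
                    ○ open, literals {q=0, r=1, s=1, t=1, u=1}.
                  branch 1.1.2.2.2 (add ~t):
                    × closes — contains both t and ~t.
      branch 1.2 (add ~t, ~~q):
        (((r | ~s) & ~r) | (q -> ~t)): β-rule — branch into ((r | ~s) & ~r)  //  (q -> ~t).
          branch 1.2.1 (add ((r | ~s) & ~r)):
            ((r | ~s) & ~r): α-rule — add (r | ~s), ~r.
            (t | r): β-rule — branch into t  //  r.
              branch 1.2.1.1 (add t):
                × closes — contains both t and ~t.
              branch 1.2.1.2 (add r):
                × closes — contains both r and ~r.
          branch 1.2.2 (add (q -> ~t)):
            (t | r): β-rule — branch into t  //  r.
              branch 1.2.2.1 (add t):
                × closes — contains both t and ~t.
              branch 1.2.2.2 (add r):
                (q -> ~t): β-rule — branch into ~q  //  ~t.
                  branch 1.2.2.2.1 (add ~q):
                    × closes — contains both q and ~q.
                  branch 1.2.2.2.2 (add ~t):
                    ○ open, literals {q=1, r=1, s=1, t=0, u=1}.
  branch 2 (add ~(((r | ~s) & ~r) | (q -> ~t)), ~((~~u & (t | r)) & s)):
    ~(((r | ~s) & ~r) | (q -> ~t)): α-rule — add ~((r | ~s) & ~r), ~(q -> ~t).
    ~(q -> ~t): α-rule — add q, ~~t.
    (t <-> ~q): β-rule — branch into t, ~q  //  ~t, ~~q.
      branch 2.1 (add t, ~q):
        × closes — contains both q and ~q.
      branch 2.2 (add ~t, ~~q):
        × closes — contains both t and ~t.
11 branches closed, 3 open.
Each open branch fixes some atoms; the unmentioned ones are free. Counting distinct full assignments: branch {q=0, s=1, t=1, u=1} (p, r) contributes 4 new; branch {q=0, r=1, s=1, t=1, u=1} (p) contributes 0 new; branch {q=1, r=1, s=1, t=0, u=1} (p) contributes 2 new. Total: 6.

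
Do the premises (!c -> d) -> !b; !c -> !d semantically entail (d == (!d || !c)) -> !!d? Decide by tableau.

Yes

Initial set: {((!c -> d) -> !b); (!c -> !d); !((d == (!d || !c)) -> !!d)}.
!((d == (!d || !c)) -> !!d): α-rule — add (d == (!d || !c)), !!!d.
!!!d: drop double negation, giving !d.
((!c -> d) -> !b): β-rule — branch into !(!c -> d)  //  !b.
  branch 1 (add !(!c -> d)):
    !(!c -> d): α-rule — add !c, !d.
    (!c -> !d): β-rule — branch into !!c  //  !d.
      branch 1.1 (add !!c):
        × closes — contains both c and !c.
      branch 1.2 (add !d):
        (d == (!d || !c)): β-rule — branch into d, (!d || !c)  //  !d, !(!d || !c).
          branch 1.2.1 (add d, (!d || !c)):
            × closes — contains both d and !d.
          branch 1.2.2 (add !d, !(!d || !c)):
            !(!d || !c): α-rule — add !!d, !!c.
            × closes — contains both d and !d.
  branch 2 (add !b):
    (!c -> !d): β-rule — branch into !!c  //  !d.
      branch 2.1 (add !!c):
        (d == (!d || !c)): β-rule — branch into d, (!d || !c)  //  !d, !(!d || !c).
          branch 2.1.1 (add d, (!d || !c)):
            × closes — contains both d and !d.
          branch 2.1.2 (add !d, !(!d || !c)):
            !(!d || !c): α-rule — add !!d, !!c.
            × closes — contains both d and !d.
      branch 2.2 (add !d):
        (d == (!d || !c)): β-rule — branch into d, (!d || !c)  //  !d, !(!d || !c).
          branch 2.2.1 (add d, (!d || !c)):
            × closes — contains both d and !d.
          branch 2.2.2 (add !d, !(!d || !c)):
            !(!d || !c): α-rule — add !!d, !!c.
            × closes — contains both d and !d.
All 7 branches close.
Every branch closed, so the premises entail the conclusion.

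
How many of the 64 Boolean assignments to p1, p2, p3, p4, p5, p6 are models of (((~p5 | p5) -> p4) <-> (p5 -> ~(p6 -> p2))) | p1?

Initial set: {((((~p5 | p5) -> p4) <-> (p5 -> ~(p6 -> p2))) | p1)}.
((((~p5 | p5) -> p4) <-> (p5 -> ~(p6 -> p2))) | p1): β-rule — branch into (((~p5 | p5) -> p4) <-> (p5 -> ~(p6 -> p2)))  //  p1.
  branch 1 (add (((~p5 | p5) -> p4) <-> (p5 -> ~(p6 -> p2)))):
    (((~p5 | p5) -> p4) <-> (p5 -> ~(p6 -> p2))): β-rule — branch into ((~p5 | p5) -> p4), (p5 -> ~(p6 -> p2))  //  ~((~p5 | p5) -> p4), ~(p5 -> ~(p6 -> p2)).
      branch 1.1 (add ((~p5 | p5) -> p4), (p5 -> ~(p6 -> p2))):
        ((~p5 | p5) -> p4): β-rule — branch into ~(~p5 | p5)  //  p4.
          branch 1.1.1 (add ~(~p5 | p5)):
            ~(~p5 | p5): α-rule — add ~~p5, ~p5.
            × closes — contains both p5 and ~p5.
          branch 1.1.2 (add p4):
            (p5 -> ~(p6 -> p2)): β-rule — branch into ~p5  //  ~(p6 -> p2).
              branch 1.1.2.1 (add ~p5):
                ○ open, literals {p4=true, p5=false}.
              branch 1.1.2.2 (add ~(p6 -> p2)):
                ~(p6 -> p2): α-rule — add p6, ~p2.
                ○ open, literals {p2=false, p4=true, p6=true}.
      branch 1.2 (add ~((~p5 | p5) -> p4), ~(p5 -> ~(p6 -> p2))):
        ~((~p5 | p5) -> p4): α-rule — add (~p5 | p5), ~p4.
        ~(p5 -> ~(p6 -> p2)): α-rule — add p5, ~~(p6 -> p2).
        (~p5 | p5): β-rule — branch into ~p5  //  p5.
          branch 1.2.1 (add ~p5):
            × closes — contains both p5 and ~p5.
          branch 1.2.2 (add p5):
            ~~(p6 -> p2): β-rule — branch into ~p6  //  p2.
              branch 1.2.2.1 (add ~p6):
                ○ open, literals {p4=false, p5=true, p6=false}.
              branch 1.2.2.2 (add p2):
                ○ open, literals {p2=true, p4=false, p5=true}.
  branch 2 (add p1):
    ○ open, literals {p1=true}.
2 branches closed, 5 open.
Each open branch fixes some atoms; the unmentioned ones are free. Counting distinct full assignments: branch {p4=true, p5=false} (p1, p2, p3, p6) contributes 16 new; branch {p2=false, p4=true, p6=true} (p1, p3, p5) contributes 4 new; branch {p4=false, p5=true, p6=false} (p1, p2, p3) contributes 8 new; branch {p2=true, p4=false, p5=true} (p1, p3, p6) contributes 4 new; branch {p1=true} (p2, p3, p4, p5, p6) contributes 16 new. Total: 48.

48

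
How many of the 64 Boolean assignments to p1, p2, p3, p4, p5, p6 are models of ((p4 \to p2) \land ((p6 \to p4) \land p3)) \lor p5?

Initial set: {(((p4 \to p2) \land ((p6 \to p4) \land p3)) \lor p5)}.
(((p4 \to p2) \land ((p6 \to p4) \land p3)) \lor p5): β-rule — branch into ((p4 \to p2) \land ((p6 \to p4) \land p3))  //  p5.
  branch 1 (add ((p4 \to p2) \land ((p6 \to p4) \land p3))):
    ((p4 \to p2) \land ((p6 \to p4) \land p3)): α-rule — add (p4 \to p2), ((p6 \to p4) \land p3).
    ((p6 \to p4) \land p3): α-rule — add (p6 \to p4), p3.
    (p4 \to p2): β-rule — branch into \lnot p4  //  p2.
      branch 1.1 (add \lnot p4):
        (p6 \to p4): β-rule — branch into \lnot p6  //  p4.
          branch 1.1.1 (add \lnot p6):
            ○ open, literals {p3=T, p4=F, p6=F}.
          branch 1.1.2 (add p4):
            × closes — contains both p4 and \lnot p4.
      branch 1.2 (add p2):
        (p6 \to p4): β-rule — branch into \lnot p6  //  p4.
          branch 1.2.1 (add \lnot p6):
            ○ open, literals {p2=T, p3=T, p6=F}.
          branch 1.2.2 (add p4):
            ○ open, literals {p2=T, p3=T, p4=T}.
  branch 2 (add p5):
    ○ open, literals {p5=T}.
1 branch closed, 4 open.
Each open branch fixes some atoms; the unmentioned ones are free. Counting distinct full assignments: branch {p3=T, p4=F, p6=F} (p1, p2, p5) contributes 8 new; branch {p2=T, p3=T, p6=F} (p1, p4, p5) contributes 4 new; branch {p2=T, p3=T, p4=T} (p1, p5, p6) contributes 4 new; branch {p5=T} (p1, p2, p3, p4, p6) contributes 24 new. Total: 40.

40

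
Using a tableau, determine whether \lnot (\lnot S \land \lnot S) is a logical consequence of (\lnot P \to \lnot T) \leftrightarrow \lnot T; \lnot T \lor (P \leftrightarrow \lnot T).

Initial set: {((\lnot P \to \lnot T) \leftrightarrow \lnot T); (\lnot T \lor (P \leftrightarrow \lnot T)); \lnot \lnot (\lnot S \land \lnot S)}.
\lnot \lnot (\lnot S \land \lnot S): α-rule — add \lnot S, \lnot S.
((\lnot P \to \lnot T) \leftrightarrow \lnot T): β-rule — branch into (\lnot P \to \lnot T), \lnot T  //  \lnot (\lnot P \to \lnot T), \lnot \lnot T.
  branch 1 (add (\lnot P \to \lnot T), \lnot T):
    (\lnot T \lor (P \leftrightarrow \lnot T)): β-rule — branch into \lnot T  //  (P \leftrightarrow \lnot T).
      branch 1.1 (add \lnot T):
        (\lnot P \to \lnot T): β-rule — branch into \lnot \lnot P  //  \lnot T.
          branch 1.1.1 (add \lnot \lnot P):
            ○ open, literals {P=T, S=F, T=F}.
          branch 1.1.2 (add \lnot T):
            ○ open, literals {S=F, T=F}.
      branch 1.2 (add (P \leftrightarrow \lnot T)):
        (\lnot P \to \lnot T): β-rule — branch into \lnot \lnot P  //  \lnot T.
          branch 1.2.1 (add \lnot \lnot P):
            (P \leftrightarrow \lnot T): β-rule — branch into P, \lnot T  //  \lnot P, \lnot \lnot T.
              branch 1.2.1.1 (add P, \lnot T):
                ○ open, literals {P=T, S=F, T=F}.
              branch 1.2.1.2 (add \lnot P, \lnot \lnot T):
                × closes — contains both P and \lnot P.
          branch 1.2.2 (add \lnot T):
            (P \leftrightarrow \lnot T): β-rule — branch into P, \lnot T  //  \lnot P, \lnot \lnot T.
              branch 1.2.2.1 (add P, \lnot T):
                ○ open, literals {P=T, S=F, T=F}.
              branch 1.2.2.2 (add \lnot P, \lnot \lnot T):
                × closes — contains both T and \lnot T.
  branch 2 (add \lnot (\lnot P \to \lnot T), \lnot \lnot T):
    \lnot (\lnot P \to \lnot T): α-rule — add \lnot P, \lnot \lnot T.
    (\lnot T \lor (P \leftrightarrow \lnot T)): β-rule — branch into \lnot T  //  (P \leftrightarrow \lnot T).
      branch 2.1 (add \lnot T):
        × closes — contains both T and \lnot T.
      branch 2.2 (add (P \leftrightarrow \lnot T)):
        (P \leftrightarrow \lnot T): β-rule — branch into P, \lnot T  //  \lnot P, \lnot \lnot T.
          branch 2.2.1 (add P, \lnot T):
            × closes — contains both P and \lnot P.
          branch 2.2.2 (add \lnot P, \lnot \lnot T):
            ○ open, literals {P=F, S=F, T=T}.
4 branches closed, 5 open.
An open branch gives a countermodel: P=T, S=F, T=F (unmentioned atoms arbitrary); the premises hold there but the conclusion fails.

No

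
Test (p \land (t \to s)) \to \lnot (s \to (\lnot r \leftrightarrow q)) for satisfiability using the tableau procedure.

Satisfiable

Initial set: {((p \land (t \to s)) \to \lnot (s \to (\lnot r \leftrightarrow q)))}.
((p \land (t \to s)) \to \lnot (s \to (\lnot r \leftrightarrow q))): β-rule — branch into \lnot (p \land (t \to s))  //  \lnot (s \to (\lnot r \leftrightarrow q)).
  branch 1 (add \lnot (p \land (t \to s))):
    \lnot (p \land (t \to s)): β-rule — branch into \lnot p  //  \lnot (t \to s).
      branch 1.1 (add \lnot p):
        ○ open, literals {p=F}.
      branch 1.2 (add \lnot (t \to s)):
        \lnot (t \to s): α-rule — add t, \lnot s.
        ○ open, literals {s=F, t=T}.
  branch 2 (add \lnot (s \to (\lnot r \leftrightarrow q))):
    \lnot (s \to (\lnot r \leftrightarrow q)): α-rule — add s, \lnot (\lnot r \leftrightarrow q).
    \lnot (\lnot r \leftrightarrow q): β-rule — branch into \lnot r, \lnot q  //  \lnot \lnot r, q.
      branch 2.1 (add \lnot r, \lnot q):
        ○ open, literals {q=F, r=F, s=T}.
      branch 2.2 (add \lnot \lnot r, q):
        ○ open, literals {q=T, r=T, s=T}.
0 branches closed, 4 open.
An open branch gives a satisfying assignment: p=F.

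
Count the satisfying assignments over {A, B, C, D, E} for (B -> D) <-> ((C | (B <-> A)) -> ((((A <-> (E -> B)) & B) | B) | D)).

18

Initial set: {((B -> D) <-> ((C | (B <-> A)) -> ((((A <-> (E -> B)) & B) | B) | D)))}.
((B -> D) <-> ((C | (B <-> A)) -> ((((A <-> (E -> B)) & B) | B) | D))): β-rule — branch into (B -> D), ((C | (B <-> A)) -> ((((A <-> (E -> B)) & B) | B) | D))  //  ~(B -> D), ~((C | (B <-> A)) -> ((((A <-> (E -> B)) & B) | B) | D)).
  branch 1 (add (B -> D), ((C | (B <-> A)) -> ((((A <-> (E -> B)) & B) | B) | D))):
    (B -> D): β-rule — branch into ~B  //  D.
      branch 1.1 (add ~B):
        ((C | (B <-> A)) -> ((((A <-> (E -> B)) & B) | B) | D)): β-rule — branch into ~(C | (B <-> A))  //  ((((A <-> (E -> B)) & B) | B) | D).
          branch 1.1.1 (add ~(C | (B <-> A))):
            ~(C | (B <-> A)): α-rule — add ~C, ~(B <-> A).
            ~(B <-> A): β-rule — branch into B, ~A  //  ~B, A.
              branch 1.1.1.1 (add B, ~A):
                × closes — contains both B and ~B.
              branch 1.1.1.2 (add ~B, A):
                ○ open, literals {A=T, B=F, C=F}.
          branch 1.1.2 (add ((((A <-> (E -> B)) & B) | B) | D)):
            ((((A <-> (E -> B)) & B) | B) | D): β-rule — branch into (((A <-> (E -> B)) & B) | B)  //  D.
              branch 1.1.2.1 (add (((A <-> (E -> B)) & B) | B)):
                (((A <-> (E -> B)) & B) | B): β-rule — branch into ((A <-> (E -> B)) & B)  //  B.
                  branch 1.1.2.1.1 (add ((A <-> (E -> B)) & B)):
                    ((A <-> (E -> B)) & B): α-rule — add (A <-> (E -> B)), B.
                    × closes — contains both B and ~B.
                  branch 1.1.2.1.2 (add B):
                    × closes — contains both B and ~B.
              branch 1.1.2.2 (add D):
                ○ open, literals {B=F, D=T}.
      branch 1.2 (add D):
        ((C | (B <-> A)) -> ((((A <-> (E -> B)) & B) | B) | D)): β-rule — branch into ~(C | (B <-> A))  //  ((((A <-> (E -> B)) & B) | B) | D).
          branch 1.2.1 (add ~(C | (B <-> A))):
            ~(C | (B <-> A)): α-rule — add ~C, ~(B <-> A).
            ~(B <-> A): β-rule — branch into B, ~A  //  ~B, A.
              branch 1.2.1.1 (add B, ~A):
                ○ open, literals {A=F, B=T, C=F, D=T}.
              branch 1.2.1.2 (add ~B, A):
                ○ open, literals {A=T, B=F, C=F, D=T}.
          branch 1.2.2 (add ((((A <-> (E -> B)) & B) | B) | D)):
            ((((A <-> (E -> B)) & B) | B) | D): β-rule — branch into (((A <-> (E -> B)) & B) | B)  //  D.
              branch 1.2.2.1 (add (((A <-> (E -> B)) & B) | B)):
                (((A <-> (E -> B)) & B) | B): β-rule — branch into ((A <-> (E -> B)) & B)  //  B.
                  branch 1.2.2.1.1 (add ((A <-> (E -> B)) & B)):
                    ((A <-> (E -> B)) & B): α-rule — add (A <-> (E -> B)), B.
                    (A <-> (E -> B)): β-rule — branch into A, (E -> B)  //  ~A, ~(E -> B).
                      branch 1.2.2.1.1.1 (add A, (E -> B)):
                        (E -> B): β-rule — branch into ~E  //  B.
                          branch 1.2.2.1.1.1.1 (add ~E):
                            ○ open, literals {A=T, B=T, D=T, E=F}.
                          branch 1.2.2.1.1.1.2 (add B):
                            ○ open, literals {A=T, B=T, D=T}.
                      branch 1.2.2.1.1.2 (add ~A, ~(E -> B)):
                        ~(E -> B): α-rule — add E, ~B.
                        × closes — contains both B and ~B.
                  branch 1.2.2.1.2 (add B):
                    ○ open, literals {B=T, D=T}.
              branch 1.2.2.2 (add D):
                ○ open, literals {D=T}.
  branch 2 (add ~(B -> D), ~((C | (B <-> A)) -> ((((A <-> (E -> B)) & B) | B) | D))):
    ~(B -> D): α-rule — add B, ~D.
    ~((C | (B <-> A)) -> ((((A <-> (E -> B)) & B) | B) | D)): α-rule — add (C | (B <-> A)), ~((((A <-> (E -> B)) & B) | B) | D).
    ~((((A <-> (E -> B)) & B) | B) | D): α-rule — add ~(((A <-> (E -> B)) & B) | B), ~D.
    ~(((A <-> (E -> B)) & B) | B): α-rule — add ~((A <-> (E -> B)) & B), ~B.
    × closes — contains both B and ~B.
5 branches closed, 8 open.
Each open branch fixes some atoms; the unmentioned ones are free. Counting distinct full assignments: branch {A=T, B=F, C=F} (D, E) contributes 4 new; branch {B=F, D=T} (A, C, E) contributes 6 new; branch {A=F, B=T, C=F, D=T} (E) contributes 2 new; branch {A=T, B=F, C=F, D=T} (E) contributes 0 new; branch {A=T, B=T, D=T, E=F} (C) contributes 2 new; branch {A=T, B=T, D=T} (C, E) contributes 2 new; branch {B=T, D=T} (A, C, E) contributes 2 new; branch {D=T} (A, B, C, E) contributes 0 new. Total: 18.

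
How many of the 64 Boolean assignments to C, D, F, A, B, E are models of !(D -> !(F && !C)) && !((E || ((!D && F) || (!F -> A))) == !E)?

4

Initial set: {(!(D -> !(F && !C)) && !((E || ((!D && F) || (!F -> A))) == !E))}.
(!(D -> !(F && !C)) && !((E || ((!D && F) || (!F -> A))) == !E)): α-rule — add !(D -> !(F && !C)), !((E || ((!D && F) || (!F -> A))) == !E).
!(D -> !(F && !C)): α-rule — add D, !!(F && !C).
!!(F && !C): α-rule — add F, !C.
!((E || ((!D && F) || (!F -> A))) == !E): β-rule — branch into (E || ((!D && F) || (!F -> A))), !!E  //  !(E || ((!D && F) || (!F -> A))), !E.
  branch 1 (add (E || ((!D && F) || (!F -> A))), !!E):
    (E || ((!D && F) || (!F -> A))): β-rule — branch into E  //  ((!D && F) || (!F -> A)).
      branch 1.1 (add E):
        ○ open, literals {C=F, D=T, E=T, F=T}.
      branch 1.2 (add ((!D && F) || (!F -> A))):
        ((!D && F) || (!F -> A)): β-rule — branch into (!D && F)  //  (!F -> A).
          branch 1.2.1 (add (!D && F)):
            (!D && F): α-rule — add !D, F.
            × closes — contains both D and !D.
          branch 1.2.2 (add (!F -> A)):
            (!F -> A): β-rule — branch into !!F  //  A.
              branch 1.2.2.1 (add !!F):
                ○ open, literals {C=F, D=T, E=T, F=T}.
              branch 1.2.2.2 (add A):
                ○ open, literals {A=T, C=F, D=T, E=T, F=T}.
  branch 2 (add !(E || ((!D && F) || (!F -> A))), !E):
    !(E || ((!D && F) || (!F -> A))): α-rule — add !E, !((!D && F) || (!F -> A)).
    !((!D && F) || (!F -> A)): α-rule — add !(!D && F), !(!F -> A).
    !(!F -> A): α-rule — add !F, !A.
    × closes — contains both F and !F.
2 branches closed, 3 open.
Each open branch fixes some atoms; the unmentioned ones are free. Counting distinct full assignments: branch {C=F, D=T, E=T, F=T} (A, B) contributes 4 new; branch {C=F, D=T, E=T, F=T} (A, B) contributes 0 new; branch {A=T, C=F, D=T, E=T, F=T} (B) contributes 0 new. Total: 4.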